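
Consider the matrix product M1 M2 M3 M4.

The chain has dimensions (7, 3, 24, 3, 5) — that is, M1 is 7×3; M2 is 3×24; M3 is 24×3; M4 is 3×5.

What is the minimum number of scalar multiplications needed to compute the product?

366

Adjacent pairs: M1M2 = 7·3·24 = 504; M2M3 = 3·24·3 = 216; M3M4 = 24·3·5 = 360.
Length 3: M1..M3: k=1: 0+216+7·3·3=279; k=2: 504+0+7·24·3=1008 → min 279 | M2..M4: k=2: 0+360+3·24·5=720; k=3: 216+0+3·3·5=261 → min 261.
Length 4: M1..M4: k=1: 0+261+7·3·5=366; k=2: 504+360+7·24·5=1704; k=3: 279+0+7·3·5=384 → min 366.
Optimal order: (M1 ((M2 M3) M4)) with cost 366.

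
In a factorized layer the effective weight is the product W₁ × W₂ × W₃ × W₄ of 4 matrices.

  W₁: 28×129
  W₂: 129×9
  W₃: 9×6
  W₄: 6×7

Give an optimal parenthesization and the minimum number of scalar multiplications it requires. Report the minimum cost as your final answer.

29814

Adjacent pairs: W₁W₂ = 28·129·9 = 32508; W₂W₃ = 129·9·6 = 6966; W₃W₄ = 9·6·7 = 378.
Length 3: W₁..W₃: k=1: 0+6966+28·129·6=28638; k=2: 32508+0+28·9·6=34020 → min 28638 | W₂..W₄: k=2: 0+378+129·9·7=8505; k=3: 6966+0+129·6·7=12384 → min 8505.
Length 4: W₁..W₄: k=1: 0+8505+28·129·7=33789; k=2: 32508+378+28·9·7=34650; k=3: 28638+0+28·6·7=29814 → min 29814.
Optimal parenthesization: ((W₁ × (W₂ × W₃)) × W₄) with cost 29814.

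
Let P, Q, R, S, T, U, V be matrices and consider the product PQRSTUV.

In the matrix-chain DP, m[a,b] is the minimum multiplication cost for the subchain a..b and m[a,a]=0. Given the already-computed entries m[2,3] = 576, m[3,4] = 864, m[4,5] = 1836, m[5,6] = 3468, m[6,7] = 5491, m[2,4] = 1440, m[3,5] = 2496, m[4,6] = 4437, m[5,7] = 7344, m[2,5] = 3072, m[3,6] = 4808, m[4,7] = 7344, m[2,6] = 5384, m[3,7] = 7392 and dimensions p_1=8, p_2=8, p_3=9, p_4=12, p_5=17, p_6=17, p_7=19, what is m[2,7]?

m[2,7] = min over k∈[2,6] of m[2,k]+m[k+1,7]+p_{1}·p_k·p_{7}.
k=2: 0 + 7392 + 8·8·19 = 8608; k=3: 576 + 7344 + 8·9·19 = 9288; k=4: 1440 + 7344 + 8·12·19 = 10608; k=5: 3072 + 5491 + 8·17·19 = 11147; k=6: 5384 + 0 + 8·17·19 = 7968.
Minimum: 7968 at k=6.

7968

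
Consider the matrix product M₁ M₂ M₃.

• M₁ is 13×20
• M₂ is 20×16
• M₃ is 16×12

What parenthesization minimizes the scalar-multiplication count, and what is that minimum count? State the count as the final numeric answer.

6656

(M₁ (M₂ M₃)): cost 6960.
((M₁ M₂) M₃): cost 6656.
Optimal: ((M₁ M₂) M₃) with cost 6656.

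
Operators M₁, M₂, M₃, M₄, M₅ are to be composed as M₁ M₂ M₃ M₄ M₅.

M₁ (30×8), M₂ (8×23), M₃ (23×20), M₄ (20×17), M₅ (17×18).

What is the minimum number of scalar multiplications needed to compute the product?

13168

Adjacent pairs: M₁M₂ = 30·8·23 = 5520; M₂M₃ = 8·23·20 = 3680; M₃M₄ = 23·20·17 = 7820; M₄M₅ = 20·17·18 = 6120.
Length 3: M₁..M₃: k=1: 0+3680+30·8·20=8480; k=2: 5520+0+30·23·20=19320 → min 8480 | M₂..M₄: k=2: 0+7820+8·23·17=10948; k=3: 3680+0+8·20·17=6400 → min 6400 | M₃..M₅: k=3: 0+6120+23·20·18=14400; k=4: 7820+0+23·17·18=14858 → min 14400.
Length 4: M₁..M₄: k=1: 0+6400+30·8·17=10480; k=2: 5520+7820+30·23·17=25070; k=3: 8480+0+30·20·17=18680 → min 10480 | M₂..M₅: k=2: 0+14400+8·23·18=17712; k=3: 3680+6120+8·20·18=12680; k=4: 6400+0+8·17·18=8848 → min 8848.
Length 5: M₁..M₅: k=1: 0+8848+30·8·18=13168; k=2: 5520+14400+30·23·18=32340; k=3: 8480+6120+30·20·18=25400; k=4: 10480+0+30·17·18=19660 → min 13168.
Optimal order: (M₁ (((M₂ M₃) M₄) M₅)) with cost 13168.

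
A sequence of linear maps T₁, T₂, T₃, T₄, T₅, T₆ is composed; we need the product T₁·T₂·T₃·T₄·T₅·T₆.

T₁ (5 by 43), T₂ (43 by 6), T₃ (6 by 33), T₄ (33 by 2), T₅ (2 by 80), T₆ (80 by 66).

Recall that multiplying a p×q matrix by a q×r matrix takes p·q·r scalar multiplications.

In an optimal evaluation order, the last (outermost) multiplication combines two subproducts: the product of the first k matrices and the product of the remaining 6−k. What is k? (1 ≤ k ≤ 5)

Adjacent pairs: T₁T₂ = 5·43·6 = 1290; T₂T₃ = 43·6·33 = 8514; T₃T₄ = 6·33·2 = 396; T₄T₅ = 33·2·80 = 5280; T₅T₆ = 2·80·66 = 10560.
Length 3: T₁..T₃: k=1: 0+8514+5·43·33=15609; k=2: 1290+0+5·6·33=2280 → min 2280 | T₂..T₄: k=2: 0+396+43·6·2=912; k=3: 8514+0+43·33·2=11352 → min 912 | T₃..T₅: k=3: 0+5280+6·33·80=21120; k=4: 396+0+6·2·80=1356 → min 1356 | T₄..T₆: k=4: 0+10560+33·2·66=14916; k=5: 5280+0+33·80·66=179520 → min 14916.
Length 4: T₁..T₄: k=1: 0+912+5·43·2=1342; k=2: 1290+396+5·6·2=1746; k=3: 2280+0+5·33·2=2610 → min 1342 | T₂..T₅: k=2: 0+1356+43·6·80=21996; k=3: 8514+5280+43·33·80=127314; k=4: 912+0+43·2·80=7792 → min 7792 | T₃..T₆: k=3: 0+14916+6·33·66=27984; k=4: 396+10560+6·2·66=11748; k=5: 1356+0+6·80·66=33036 → min 11748.
Length 5: T₁..T₅: k=1: 0+7792+5·43·80=24992; k=2: 1290+1356+5·6·80=5046; k=3: 2280+5280+5·33·80=20760; k=4: 1342+0+5·2·80=2142 → min 2142 | T₂..T₆: k=2: 0+11748+43·6·66=28776; k=3: 8514+14916+43·33·66=117084; k=4: 912+10560+43·2·66=17148; k=5: 7792+0+43·80·66=234832 → min 17148.
Top-level splits: k=1: (T₁..T₁)·(T₂..T₆) → 0+17148+5·43·66 = 31338; k=2: (T₁..T₂)·(T₃..T₆) → 1290+11748+5·6·66 = 15018; k=3: (T₁..T₃)·(T₄..T₆) → 2280+14916+5·33·66 = 28086; k=4: (T₁..T₄)·(T₅..T₆) → 1342+10560+5·2·66 = 12562; k=5: (T₁..T₅)·(T₆..T₆) → 2142+0+5·80·66 = 28542.
Best split is after T₄, i.e. k = 4.

4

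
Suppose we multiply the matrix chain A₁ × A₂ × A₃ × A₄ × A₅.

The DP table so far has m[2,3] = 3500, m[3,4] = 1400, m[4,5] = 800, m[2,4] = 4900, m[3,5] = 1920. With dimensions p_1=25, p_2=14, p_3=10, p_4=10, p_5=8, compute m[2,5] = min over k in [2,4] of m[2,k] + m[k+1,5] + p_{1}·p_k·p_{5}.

m[2,5] = min over k∈[2,4] of m[2,k]+m[k+1,5]+p_{1}·p_k·p_{5}.
k=2: 0 + 1920 + 25·14·8 = 4720; k=3: 3500 + 800 + 25·10·8 = 6300; k=4: 4900 + 0 + 25·10·8 = 6900.
Minimum: 4720 at k=2.

4720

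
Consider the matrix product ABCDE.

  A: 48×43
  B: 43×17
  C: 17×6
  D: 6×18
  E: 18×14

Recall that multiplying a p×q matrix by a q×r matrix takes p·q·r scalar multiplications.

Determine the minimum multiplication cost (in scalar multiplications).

22314

Adjacent pairs: AB = 48·43·17 = 35088; BC = 43·17·6 = 4386; CD = 17·6·18 = 1836; DE = 6·18·14 = 1512.
Length 3: A..C: k=1: 0+4386+48·43·6=16770; k=2: 35088+0+48·17·6=39984 → min 16770 | B..D: k=2: 0+1836+43·17·18=14994; k=3: 4386+0+43·6·18=9030 → min 9030 | C..E: k=3: 0+1512+17·6·14=2940; k=4: 1836+0+17·18·14=6120 → min 2940.
Length 4: A..D: k=1: 0+9030+48·43·18=46182; k=2: 35088+1836+48·17·18=51612; k=3: 16770+0+48·6·18=21954 → min 21954 | B..E: k=2: 0+2940+43·17·14=13174; k=3: 4386+1512+43·6·14=9510; k=4: 9030+0+43·18·14=19866 → min 9510.
Length 5: A..E: k=1: 0+9510+48·43·14=38406; k=2: 35088+2940+48·17·14=49452; k=3: 16770+1512+48·6·14=22314; k=4: 21954+0+48·18·14=34050 → min 22314.
Optimal order: ((A(BC))(DE)) with cost 22314.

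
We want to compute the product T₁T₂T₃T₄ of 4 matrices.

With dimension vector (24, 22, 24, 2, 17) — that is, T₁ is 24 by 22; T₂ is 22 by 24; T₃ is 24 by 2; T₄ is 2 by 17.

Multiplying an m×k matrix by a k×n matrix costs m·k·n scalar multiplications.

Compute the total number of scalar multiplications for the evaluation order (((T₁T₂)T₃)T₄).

(T₁T₂): 24×22 by 22×24 → 24×24, cost 24·22·24 = 12672
((T₁T₂)T₃): 24×24 by 24×2 → 24×2, cost 24·24·2 = 1152; cumulative 13824
(((T₁T₂)T₃)T₄): 24×2 by 2×17 → 24×17, cost 24·2·17 = 816; cumulative 14640
Total: 14640 scalar multiplications.

14640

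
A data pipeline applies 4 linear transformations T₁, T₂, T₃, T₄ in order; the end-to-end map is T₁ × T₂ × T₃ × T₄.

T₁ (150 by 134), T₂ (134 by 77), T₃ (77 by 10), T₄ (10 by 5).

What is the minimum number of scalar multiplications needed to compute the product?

155940

Adjacent pairs: T₁T₂ = 150·134·77 = 1547700; T₂T₃ = 134·77·10 = 103180; T₃T₄ = 77·10·5 = 3850.
Length 3: T₁..T₃: k=1: 0+103180+150·134·10=304180; k=2: 1547700+0+150·77·10=1663200 → min 304180 | T₂..T₄: k=2: 0+3850+134·77·5=55440; k=3: 103180+0+134·10·5=109880 → min 55440.
Length 4: T₁..T₄: k=1: 0+55440+150·134·5=155940; k=2: 1547700+3850+150·77·5=1609300; k=3: 304180+0+150·10·5=311680 → min 155940.
Optimal order: (T₁ × (T₂ × (T₃ × T₄))) with cost 155940.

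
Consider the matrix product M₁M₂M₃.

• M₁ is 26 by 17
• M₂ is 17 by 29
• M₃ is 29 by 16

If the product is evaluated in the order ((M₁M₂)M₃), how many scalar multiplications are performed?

(M₁M₂): 26×17 by 17×29 → 26×29, cost 26·17·29 = 12818
((M₁M₂)M₃): 26×29 by 29×16 → 26×16, cost 26·29·16 = 12064; cumulative 24882
Total: 24882 scalar multiplications.

24882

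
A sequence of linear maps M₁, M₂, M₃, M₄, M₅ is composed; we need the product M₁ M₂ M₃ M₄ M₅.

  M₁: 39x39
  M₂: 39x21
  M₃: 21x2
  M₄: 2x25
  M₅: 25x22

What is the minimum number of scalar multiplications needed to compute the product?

Adjacent pairs: M₁M₂ = 39·39·21 = 31941; M₂M₃ = 39·21·2 = 1638; M₃M₄ = 21·2·25 = 1050; M₄M₅ = 2·25·22 = 1100.
Length 3: M₁..M₃: k=1: 0+1638+39·39·2=4680; k=2: 31941+0+39·21·2=33579 → min 4680 | M₂..M₄: k=2: 0+1050+39·21·25=21525; k=3: 1638+0+39·2·25=3588 → min 3588 | M₃..M₅: k=3: 0+1100+21·2·22=2024; k=4: 1050+0+21·25·22=12600 → min 2024.
Length 4: M₁..M₄: k=1: 0+3588+39·39·25=41613; k=2: 31941+1050+39·21·25=53466; k=3: 4680+0+39·2·25=6630 → min 6630 | M₂..M₅: k=2: 0+2024+39·21·22=20042; k=3: 1638+1100+39·2·22=4454; k=4: 3588+0+39·25·22=25038 → min 4454.
Length 5: M₁..M₅: k=1: 0+4454+39·39·22=37916; k=2: 31941+2024+39·21·22=51983; k=3: 4680+1100+39·2·22=7496; k=4: 6630+0+39·25·22=28080 → min 7496.
Optimal order: ((M₁ (M₂ M₃)) (M₄ M₅)) with cost 7496.

7496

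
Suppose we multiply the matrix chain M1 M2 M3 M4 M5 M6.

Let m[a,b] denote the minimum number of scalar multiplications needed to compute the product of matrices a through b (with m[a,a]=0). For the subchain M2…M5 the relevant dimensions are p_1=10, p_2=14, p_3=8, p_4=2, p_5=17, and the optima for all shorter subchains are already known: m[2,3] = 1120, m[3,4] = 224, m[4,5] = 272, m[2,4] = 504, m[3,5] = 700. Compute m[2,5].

844

m[2,5] = min over k∈[2,4] of m[2,k]+m[k+1,5]+p_{1}·p_k·p_{5}.
k=2: 0 + 700 + 10·14·17 = 3080; k=3: 1120 + 272 + 10·8·17 = 2752; k=4: 504 + 0 + 10·2·17 = 844.
Minimum: 844 at k=4.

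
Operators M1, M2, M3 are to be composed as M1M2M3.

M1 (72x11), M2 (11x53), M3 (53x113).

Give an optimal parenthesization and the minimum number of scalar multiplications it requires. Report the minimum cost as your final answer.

155375

(M1(M2M3)): cost 155375.
((M1M2)M3): cost 473184.
Optimal: (M1(M2M3)) with cost 155375.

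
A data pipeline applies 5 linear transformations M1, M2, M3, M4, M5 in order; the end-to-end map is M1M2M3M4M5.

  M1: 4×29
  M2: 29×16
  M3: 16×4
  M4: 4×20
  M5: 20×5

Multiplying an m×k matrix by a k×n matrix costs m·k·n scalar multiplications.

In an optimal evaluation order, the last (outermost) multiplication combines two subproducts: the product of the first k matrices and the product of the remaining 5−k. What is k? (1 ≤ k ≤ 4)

Adjacent pairs: M1M2 = 4·29·16 = 1856; M2M3 = 29·16·4 = 1856; M3M4 = 16·4·20 = 1280; M4M5 = 4·20·5 = 400.
Length 3: M1..M3: k=1: 0+1856+4·29·4=2320; k=2: 1856+0+4·16·4=2112 → min 2112 | M2..M4: k=2: 0+1280+29·16·20=10560; k=3: 1856+0+29·4·20=4176 → min 4176 | M3..M5: k=3: 0+400+16·4·5=720; k=4: 1280+0+16·20·5=2880 → min 720.
Length 4: M1..M4: k=1: 0+4176+4·29·20=6496; k=2: 1856+1280+4·16·20=4416; k=3: 2112+0+4·4·20=2432 → min 2432 | M2..M5: k=2: 0+720+29·16·5=3040; k=3: 1856+400+29·4·5=2836; k=4: 4176+0+29·20·5=7076 → min 2836.
Top-level splits: k=1: (M1..M1)·(M2..M5) → 0+2836+4·29·5 = 3416; k=2: (M1..M2)·(M3..M5) → 1856+720+4·16·5 = 2896; k=3: (M1..M3)·(M4..M5) → 2112+400+4·4·5 = 2592; k=4: (M1..M4)·(M5..M5) → 2432+0+4·20·5 = 2832.
Best split is after M3, i.e. k = 3.

3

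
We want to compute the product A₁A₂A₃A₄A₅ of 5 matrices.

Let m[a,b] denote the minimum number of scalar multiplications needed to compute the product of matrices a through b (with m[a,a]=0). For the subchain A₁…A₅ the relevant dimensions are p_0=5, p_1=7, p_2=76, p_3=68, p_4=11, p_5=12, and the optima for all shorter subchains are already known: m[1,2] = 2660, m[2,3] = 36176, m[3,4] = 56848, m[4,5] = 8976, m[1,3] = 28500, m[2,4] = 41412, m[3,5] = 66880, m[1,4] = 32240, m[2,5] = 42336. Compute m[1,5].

m[1,5] = min over k∈[1,4] of m[1,k]+m[k+1,5]+p_{0}·p_k·p_{5}.
k=1: 0 + 42336 + 5·7·12 = 42756; k=2: 2660 + 66880 + 5·76·12 = 74100; k=3: 28500 + 8976 + 5·68·12 = 41556; k=4: 32240 + 0 + 5·11·12 = 32900.
Minimum: 32900 at k=4.

32900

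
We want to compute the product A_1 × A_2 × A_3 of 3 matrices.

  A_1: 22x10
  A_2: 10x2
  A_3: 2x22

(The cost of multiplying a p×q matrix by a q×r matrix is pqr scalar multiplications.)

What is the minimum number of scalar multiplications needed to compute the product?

1408

Order (A_1 × (A_2 × A_3)): (A_2 × A_3): 10×2 by 2×22 → 10×22, cost 10·2·22 = 440; (A_1 × (A_2 × A_3)): 22×10 by 10×22 → 22×22, cost 22·10·22 = 4840; cumulative 5280. Total 5280.
Order ((A_1 × A_2) × A_3): (A_1 × A_2): 22×10 by 10×2 → 22×2, cost 22·10·2 = 440; ((A_1 × A_2) × A_3): 22×2 by 2×22 → 22×22, cost 22·2·22 = 968; cumulative 1408. Total 1408.
Minimum: 1408.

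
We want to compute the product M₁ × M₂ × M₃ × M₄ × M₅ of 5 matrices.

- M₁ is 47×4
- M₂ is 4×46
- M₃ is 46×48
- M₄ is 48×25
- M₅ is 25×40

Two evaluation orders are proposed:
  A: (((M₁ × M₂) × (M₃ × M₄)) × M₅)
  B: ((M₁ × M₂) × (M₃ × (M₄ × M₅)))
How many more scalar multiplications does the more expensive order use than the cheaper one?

Order A = (((M₁ × M₂) × (M₃ × M₄)) × M₅): (M₁ × M₂): 47×4 by 4×46 → 47×46, cost 47·4·46 = 8648; (M₃ × M₄): 46×48 by 48×25 → 46×25, cost 46·48·25 = 55200; ((M₁ × M₂) × (M₃ × M₄)): 47×46 by 46×25 → 47×25, cost 47·46·25 = 54050; cumulative 117898; (((M₁ × M₂) × (M₃ × M₄)) × M₅): 47×25 by 25×40 → 47×40, cost 47·25·40 = 47000; cumulative 164898. Total 164898.
Order B = ((M₁ × M₂) × (M₃ × (M₄ × M₅))): (M₁ × M₂): 47×4 by 4×46 → 47×46, cost 47·4·46 = 8648; (M₄ × M₅): 48×25 by 25×40 → 48×40, cost 48·25·40 = 48000; (M₃ × (M₄ × M₅)): 46×48 by 48×40 → 46×40, cost 46·48·40 = 88320; cumulative 136320; ((M₁ × M₂) × (M₃ × (M₄ × M₅))): 47×46 by 46×40 → 47×40, cost 47·46·40 = 86480; cumulative 231448. Total 231448.
Difference: |164898 − 231448| = 66550.

66550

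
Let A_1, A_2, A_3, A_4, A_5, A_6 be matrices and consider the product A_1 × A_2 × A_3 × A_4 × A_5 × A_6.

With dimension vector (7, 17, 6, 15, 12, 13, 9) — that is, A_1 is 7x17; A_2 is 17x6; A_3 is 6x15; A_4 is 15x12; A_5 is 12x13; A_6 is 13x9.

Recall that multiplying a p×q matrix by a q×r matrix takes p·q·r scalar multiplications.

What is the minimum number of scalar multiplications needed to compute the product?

Adjacent pairs: A_1A_2 = 7·17·6 = 714; A_2A_3 = 17·6·15 = 1530; A_3A_4 = 6·15·12 = 1080; A_4A_5 = 15·12·13 = 2340; A_5A_6 = 12·13·9 = 1404.
Length 3: A_1..A_3: k=1: 0+1530+7·17·15=3315; k=2: 714+0+7·6·15=1344 → min 1344 | A_2..A_4: k=2: 0+1080+17·6·12=2304; k=3: 1530+0+17·15·12=4590 → min 2304 | A_3..A_5: k=3: 0+2340+6·15·13=3510; k=4: 1080+0+6·12·13=2016 → min 2016 | A_4..A_6: k=4: 0+1404+15·12·9=3024; k=5: 2340+0+15·13·9=4095 → min 3024.
Length 4: A_1..A_4: k=1: 0+2304+7·17·12=3732; k=2: 714+1080+7·6·12=2298; k=3: 1344+0+7·15·12=2604 → min 2298 | A_2..A_5: k=2: 0+2016+17·6·13=3342; k=3: 1530+2340+17·15·13=7185; k=4: 2304+0+17·12·13=4956 → min 3342 | A_3..A_6: k=3: 0+3024+6·15·9=3834; k=4: 1080+1404+6·12·9=3132; k=5: 2016+0+6·13·9=2718 → min 2718.
Length 5: A_1..A_5: k=1: 0+3342+7·17·13=4889; k=2: 714+2016+7·6·13=3276; k=3: 1344+2340+7·15·13=5049; k=4: 2298+0+7·12·13=3390 → min 3276 | A_2..A_6: k=2: 0+2718+17·6·9=3636; k=3: 1530+3024+17·15·9=6849; k=4: 2304+1404+17·12·9=5544; k=5: 3342+0+17·13·9=5331 → min 3636.
Length 6: A_1..A_6: k=1: 0+3636+7·17·9=4707; k=2: 714+2718+7·6·9=3810; k=3: 1344+3024+7·15·9=5313; k=4: 2298+1404+7·12·9=4458; k=5: 3276+0+7·13·9=4095 → min 3810.
Optimal order: ((A_1 × A_2) × (((A_3 × A_4) × A_5) × A_6)) with cost 3810.

3810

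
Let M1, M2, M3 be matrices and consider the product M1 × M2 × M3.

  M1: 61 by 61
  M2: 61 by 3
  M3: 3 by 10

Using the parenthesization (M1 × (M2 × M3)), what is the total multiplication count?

39040

(M2 × M3): 61×3 by 3×10 → 61×10, cost 61·3·10 = 1830
(M1 × (M2 × M3)): 61×61 by 61×10 → 61×10, cost 61·61·10 = 37210; cumulative 39040
Total: 39040 scalar multiplications.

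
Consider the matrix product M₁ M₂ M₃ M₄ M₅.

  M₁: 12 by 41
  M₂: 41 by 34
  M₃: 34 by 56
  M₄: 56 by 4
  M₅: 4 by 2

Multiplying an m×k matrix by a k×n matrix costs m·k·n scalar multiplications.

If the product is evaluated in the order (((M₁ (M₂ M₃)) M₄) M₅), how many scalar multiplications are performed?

108400

(M₂ M₃): 41×34 by 34×56 → 41×56, cost 41·34·56 = 78064
(M₁ (M₂ M₃)): 12×41 by 41×56 → 12×56, cost 12·41·56 = 27552; cumulative 105616
((M₁ (M₂ M₃)) M₄): 12×56 by 56×4 → 12×4, cost 12·56·4 = 2688; cumulative 108304
(((M₁ (M₂ M₃)) M₄) M₅): 12×4 by 4×2 → 12×2, cost 12·4·2 = 96; cumulative 108400
Total: 108400 scalar multiplications.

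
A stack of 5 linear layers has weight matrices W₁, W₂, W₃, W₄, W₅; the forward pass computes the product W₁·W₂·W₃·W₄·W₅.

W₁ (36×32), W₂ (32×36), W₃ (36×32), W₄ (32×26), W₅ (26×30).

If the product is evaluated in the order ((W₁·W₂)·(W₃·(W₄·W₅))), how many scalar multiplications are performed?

(W₁·W₂): 36×32 by 32×36 → 36×36, cost 36·32·36 = 41472
(W₄·W₅): 32×26 by 26×30 → 32×30, cost 32·26·30 = 24960
(W₃·(W₄·W₅)): 36×32 by 32×30 → 36×30, cost 36·32·30 = 34560; cumulative 59520
((W₁·W₂)·(W₃·(W₄·W₅))): 36×36 by 36×30 → 36×30, cost 36·36·30 = 38880; cumulative 139872
Total: 139872 scalar multiplications.

139872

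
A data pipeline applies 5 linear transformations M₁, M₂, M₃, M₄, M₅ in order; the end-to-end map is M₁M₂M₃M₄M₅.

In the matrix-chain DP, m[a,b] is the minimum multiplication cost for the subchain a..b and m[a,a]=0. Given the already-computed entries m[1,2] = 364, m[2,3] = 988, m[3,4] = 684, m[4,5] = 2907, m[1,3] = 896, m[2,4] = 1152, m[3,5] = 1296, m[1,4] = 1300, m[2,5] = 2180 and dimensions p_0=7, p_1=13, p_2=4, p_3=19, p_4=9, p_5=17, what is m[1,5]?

m[1,5] = min over k∈[1,4] of m[1,k]+m[k+1,5]+p_{0}·p_k·p_{5}.
k=1: 0 + 2180 + 7·13·17 = 3727; k=2: 364 + 1296 + 7·4·17 = 2136; k=3: 896 + 2907 + 7·19·17 = 6064; k=4: 1300 + 0 + 7·9·17 = 2371.
Minimum: 2136 at k=2.

2136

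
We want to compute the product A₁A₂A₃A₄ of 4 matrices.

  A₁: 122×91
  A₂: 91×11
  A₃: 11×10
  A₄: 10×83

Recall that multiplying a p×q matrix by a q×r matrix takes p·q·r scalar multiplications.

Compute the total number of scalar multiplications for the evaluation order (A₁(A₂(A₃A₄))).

(A₃A₄): 11×10 by 10×83 → 11×83, cost 11·10·83 = 9130
(A₂(A₃A₄)): 91×11 by 11×83 → 91×83, cost 91·11·83 = 83083; cumulative 92213
(A₁(A₂(A₃A₄))): 122×91 by 91×83 → 122×83, cost 122·91·83 = 921466; cumulative 1013679
Total: 1013679 scalar multiplications.

1013679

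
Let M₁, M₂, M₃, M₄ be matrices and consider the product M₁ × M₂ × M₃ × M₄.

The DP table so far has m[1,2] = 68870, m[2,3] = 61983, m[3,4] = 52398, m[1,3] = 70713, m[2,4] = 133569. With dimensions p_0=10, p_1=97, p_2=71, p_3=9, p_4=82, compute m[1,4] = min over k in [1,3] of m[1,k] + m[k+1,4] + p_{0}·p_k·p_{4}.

78093

m[1,4] = min over k∈[1,3] of m[1,k]+m[k+1,4]+p_{0}·p_k·p_{4}.
k=1: 0 + 133569 + 10·97·82 = 213109; k=2: 68870 + 52398 + 10·71·82 = 179488; k=3: 70713 + 0 + 10·9·82 = 78093.
Minimum: 78093 at k=3.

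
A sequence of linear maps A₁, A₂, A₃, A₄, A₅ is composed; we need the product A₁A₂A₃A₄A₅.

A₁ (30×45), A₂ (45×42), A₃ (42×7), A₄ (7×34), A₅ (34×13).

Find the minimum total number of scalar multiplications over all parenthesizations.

28504

Adjacent pairs: A₁A₂ = 30·45·42 = 56700; A₂A₃ = 45·42·7 = 13230; A₃A₄ = 42·7·34 = 9996; A₄A₅ = 7·34·13 = 3094.
Length 3: A₁..A₃: k=1: 0+13230+30·45·7=22680; k=2: 56700+0+30·42·7=65520 → min 22680 | A₂..A₄: k=2: 0+9996+45·42·34=74256; k=3: 13230+0+45·7·34=23940 → min 23940 | A₃..A₅: k=3: 0+3094+42·7·13=6916; k=4: 9996+0+42·34·13=28560 → min 6916.
Length 4: A₁..A₄: k=1: 0+23940+30·45·34=69840; k=2: 56700+9996+30·42·34=109536; k=3: 22680+0+30·7·34=29820 → min 29820 | A₂..A₅: k=2: 0+6916+45·42·13=31486; k=3: 13230+3094+45·7·13=20419; k=4: 23940+0+45·34·13=43830 → min 20419.
Length 5: A₁..A₅: k=1: 0+20419+30·45·13=37969; k=2: 56700+6916+30·42·13=79996; k=3: 22680+3094+30·7·13=28504; k=4: 29820+0+30·34·13=43080 → min 28504.
Optimal order: ((A₁(A₂A₃))(A₄A₅)) with cost 28504.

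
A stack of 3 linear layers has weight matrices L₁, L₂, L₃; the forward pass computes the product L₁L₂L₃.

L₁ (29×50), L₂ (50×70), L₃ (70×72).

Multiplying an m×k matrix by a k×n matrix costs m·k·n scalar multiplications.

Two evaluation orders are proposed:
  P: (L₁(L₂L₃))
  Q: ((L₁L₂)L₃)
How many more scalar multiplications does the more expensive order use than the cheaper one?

Order P = (L₁(L₂L₃)): (L₂L₃): 50×70 by 70×72 → 50×72, cost 50·70·72 = 252000; (L₁(L₂L₃)): 29×50 by 50×72 → 29×72, cost 29·50·72 = 104400; cumulative 356400. Total 356400.
Order Q = ((L₁L₂)L₃): (L₁L₂): 29×50 by 50×70 → 29×70, cost 29·50·70 = 101500; ((L₁L₂)L₃): 29×70 by 70×72 → 29×72, cost 29·70·72 = 146160; cumulative 247660. Total 247660.
Difference: |356400 − 247660| = 108740.

108740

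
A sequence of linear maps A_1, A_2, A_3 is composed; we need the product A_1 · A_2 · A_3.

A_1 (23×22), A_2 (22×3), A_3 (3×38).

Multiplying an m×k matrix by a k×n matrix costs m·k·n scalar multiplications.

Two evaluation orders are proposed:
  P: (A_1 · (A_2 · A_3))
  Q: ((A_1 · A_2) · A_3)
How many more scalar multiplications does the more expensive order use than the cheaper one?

17596

Order P = (A_1 · (A_2 · A_3)): (A_2 · A_3): 22×3 by 3×38 → 22×38, cost 22·3·38 = 2508; (A_1 · (A_2 · A_3)): 23×22 by 22×38 → 23×38, cost 23·22·38 = 19228; cumulative 21736. Total 21736.
Order Q = ((A_1 · A_2) · A_3): (A_1 · A_2): 23×22 by 22×3 → 23×3, cost 23·22·3 = 1518; ((A_1 · A_2) · A_3): 23×3 by 3×38 → 23×38, cost 23·3·38 = 2622; cumulative 4140. Total 4140.
Difference: |21736 − 4140| = 17596.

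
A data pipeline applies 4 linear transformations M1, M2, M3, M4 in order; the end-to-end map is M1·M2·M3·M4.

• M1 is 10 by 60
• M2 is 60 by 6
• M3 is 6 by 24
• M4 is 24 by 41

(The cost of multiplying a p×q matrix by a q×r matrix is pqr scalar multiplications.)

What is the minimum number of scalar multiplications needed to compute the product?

11964

Adjacent pairs: M1M2 = 10·60·6 = 3600; M2M3 = 60·6·24 = 8640; M3M4 = 6·24·41 = 5904.
Length 3: M1..M3: k=1: 0+8640+10·60·24=23040; k=2: 3600+0+10·6·24=5040 → min 5040 | M2..M4: k=2: 0+5904+60·6·41=20664; k=3: 8640+0+60·24·41=67680 → min 20664.
Length 4: M1..M4: k=1: 0+20664+10·60·41=45264; k=2: 3600+5904+10·6·41=11964; k=3: 5040+0+10·24·41=14880 → min 11964.
Optimal order: ((M1·M2)·(M3·M4)) with cost 11964.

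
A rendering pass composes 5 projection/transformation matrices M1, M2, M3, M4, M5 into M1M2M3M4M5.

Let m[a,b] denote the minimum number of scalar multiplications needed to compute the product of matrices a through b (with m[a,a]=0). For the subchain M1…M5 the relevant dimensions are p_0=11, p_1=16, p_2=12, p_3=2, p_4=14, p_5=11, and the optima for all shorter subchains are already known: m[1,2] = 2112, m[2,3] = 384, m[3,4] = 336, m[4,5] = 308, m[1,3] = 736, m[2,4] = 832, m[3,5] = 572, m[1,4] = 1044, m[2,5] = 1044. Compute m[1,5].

1286

m[1,5] = min over k∈[1,4] of m[1,k]+m[k+1,5]+p_{0}·p_k·p_{5}.
k=1: 0 + 1044 + 11·16·11 = 2980; k=2: 2112 + 572 + 11·12·11 = 4136; k=3: 736 + 308 + 11·2·11 = 1286; k=4: 1044 + 0 + 11·14·11 = 2738.
Minimum: 1286 at k=3.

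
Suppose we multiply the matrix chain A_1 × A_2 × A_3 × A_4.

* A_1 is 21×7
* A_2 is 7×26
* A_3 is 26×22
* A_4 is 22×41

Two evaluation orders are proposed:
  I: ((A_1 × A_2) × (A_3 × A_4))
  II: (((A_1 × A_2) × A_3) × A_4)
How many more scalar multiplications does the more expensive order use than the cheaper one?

14884

Order I = ((A_1 × A_2) × (A_3 × A_4)): (A_1 × A_2): 21×7 by 7×26 → 21×26, cost 21·7·26 = 3822; (A_3 × A_4): 26×22 by 22×41 → 26×41, cost 26·22·41 = 23452; ((A_1 × A_2) × (A_3 × A_4)): 21×26 by 26×41 → 21×41, cost 21·26·41 = 22386; cumulative 49660. Total 49660.
Order II = (((A_1 × A_2) × A_3) × A_4): (A_1 × A_2): 21×7 by 7×26 → 21×26, cost 21·7·26 = 3822; ((A_1 × A_2) × A_3): 21×26 by 26×22 → 21×22, cost 21·26·22 = 12012; cumulative 15834; (((A_1 × A_2) × A_3) × A_4): 21×22 by 22×41 → 21×41, cost 21·22·41 = 18942; cumulative 34776. Total 34776.
Difference: |49660 − 34776| = 14884.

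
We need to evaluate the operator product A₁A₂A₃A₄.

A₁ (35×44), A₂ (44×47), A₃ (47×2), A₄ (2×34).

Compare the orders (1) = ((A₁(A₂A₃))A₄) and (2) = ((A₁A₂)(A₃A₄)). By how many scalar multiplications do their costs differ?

121910

Order (1) = ((A₁(A₂A₃))A₄): (A₂A₃): 44×47 by 47×2 → 44×2, cost 44·47·2 = 4136; (A₁(A₂A₃)): 35×44 by 44×2 → 35×2, cost 35·44·2 = 3080; cumulative 7216; ((A₁(A₂A₃))A₄): 35×2 by 2×34 → 35×34, cost 35·2·34 = 2380; cumulative 9596. Total 9596.
Order (2) = ((A₁A₂)(A₃A₄)): (A₁A₂): 35×44 by 44×47 → 35×47, cost 35·44·47 = 72380; (A₃A₄): 47×2 by 2×34 → 47×34, cost 47·2·34 = 3196; ((A₁A₂)(A₃A₄)): 35×47 by 47×34 → 35×34, cost 35·47·34 = 55930; cumulative 131506. Total 131506.
Difference: |9596 − 131506| = 121910.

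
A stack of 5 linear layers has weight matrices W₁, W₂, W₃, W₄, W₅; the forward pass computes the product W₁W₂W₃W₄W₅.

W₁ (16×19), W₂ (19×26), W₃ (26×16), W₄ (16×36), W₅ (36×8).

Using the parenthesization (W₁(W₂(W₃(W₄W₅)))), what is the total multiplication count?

14320

(W₄W₅): 16×36 by 36×8 → 16×8, cost 16·36·8 = 4608
(W₃(W₄W₅)): 26×16 by 16×8 → 26×8, cost 26·16·8 = 3328; cumulative 7936
(W₂(W₃(W₄W₅))): 19×26 by 26×8 → 19×8, cost 19·26·8 = 3952; cumulative 11888
(W₁(W₂(W₃(W₄W₅)))): 16×19 by 19×8 → 16×8, cost 16·19·8 = 2432; cumulative 14320
Total: 14320 scalar multiplications.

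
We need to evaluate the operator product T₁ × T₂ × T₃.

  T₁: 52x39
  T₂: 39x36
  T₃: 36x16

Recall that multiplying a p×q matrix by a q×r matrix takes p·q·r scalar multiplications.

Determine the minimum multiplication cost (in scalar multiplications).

Order (T₁ × (T₂ × T₃)): (T₂ × T₃): 39×36 by 36×16 → 39×16, cost 39·36·16 = 22464; (T₁ × (T₂ × T₃)): 52×39 by 39×16 → 52×16, cost 52·39·16 = 32448; cumulative 54912. Total 54912.
Order ((T₁ × T₂) × T₃): (T₁ × T₂): 52×39 by 39×36 → 52×36, cost 52·39·36 = 73008; ((T₁ × T₂) × T₃): 52×36 by 36×16 → 52×16, cost 52·36·16 = 29952; cumulative 102960. Total 102960.
Minimum: 54912.

54912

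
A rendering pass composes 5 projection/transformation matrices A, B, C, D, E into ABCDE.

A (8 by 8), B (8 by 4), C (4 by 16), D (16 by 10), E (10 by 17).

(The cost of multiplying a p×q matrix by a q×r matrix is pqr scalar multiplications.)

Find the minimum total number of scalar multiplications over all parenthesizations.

Adjacent pairs: AB = 8·8·4 = 256; BC = 8·4·16 = 512; CD = 4·16·10 = 640; DE = 16·10·17 = 2720.
Length 3: A..C: k=1: 0+512+8·8·16=1536; k=2: 256+0+8·4·16=768 → min 768 | B..D: k=2: 0+640+8·4·10=960; k=3: 512+0+8·16·10=1792 → min 960 | C..E: k=3: 0+2720+4·16·17=3808; k=4: 640+0+4·10·17=1320 → min 1320.
Length 4: A..D: k=1: 0+960+8·8·10=1600; k=2: 256+640+8·4·10=1216; k=3: 768+0+8·16·10=2048 → min 1216 | B..E: k=2: 0+1320+8·4·17=1864; k=3: 512+2720+8·16·17=5408; k=4: 960+0+8·10·17=2320 → min 1864.
Length 5: A..E: k=1: 0+1864+8·8·17=2952; k=2: 256+1320+8·4·17=2120; k=3: 768+2720+8·16·17=5664; k=4: 1216+0+8·10·17=2576 → min 2120.
Optimal order: ((AB)((CD)E)) with cost 2120.

2120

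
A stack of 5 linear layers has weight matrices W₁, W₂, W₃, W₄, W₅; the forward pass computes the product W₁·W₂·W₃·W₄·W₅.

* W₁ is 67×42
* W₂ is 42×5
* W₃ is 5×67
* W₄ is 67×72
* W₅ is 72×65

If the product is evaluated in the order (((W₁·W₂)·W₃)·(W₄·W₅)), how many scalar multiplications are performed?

(W₁·W₂): 67×42 by 42×5 → 67×5, cost 67·42·5 = 14070
((W₁·W₂)·W₃): 67×5 by 5×67 → 67×67, cost 67·5·67 = 22445; cumulative 36515
(W₄·W₅): 67×72 by 72×65 → 67×65, cost 67·72·65 = 313560
(((W₁·W₂)·W₃)·(W₄·W₅)): 67×67 by 67×65 → 67×65, cost 67·67·65 = 291785; cumulative 641860
Total: 641860 scalar multiplications.

641860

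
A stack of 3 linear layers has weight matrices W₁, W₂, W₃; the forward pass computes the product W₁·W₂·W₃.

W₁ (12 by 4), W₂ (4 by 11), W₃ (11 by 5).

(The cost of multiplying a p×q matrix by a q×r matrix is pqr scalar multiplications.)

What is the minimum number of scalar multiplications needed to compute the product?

460

Order (W₁·(W₂·W₃)): (W₂·W₃): 4×11 by 11×5 → 4×5, cost 4·11·5 = 220; (W₁·(W₂·W₃)): 12×4 by 4×5 → 12×5, cost 12·4·5 = 240; cumulative 460. Total 460.
Order ((W₁·W₂)·W₃): (W₁·W₂): 12×4 by 4×11 → 12×11, cost 12·4·11 = 528; ((W₁·W₂)·W₃): 12×11 by 11×5 → 12×5, cost 12·11·5 = 660; cumulative 1188. Total 1188.
Minimum: 460.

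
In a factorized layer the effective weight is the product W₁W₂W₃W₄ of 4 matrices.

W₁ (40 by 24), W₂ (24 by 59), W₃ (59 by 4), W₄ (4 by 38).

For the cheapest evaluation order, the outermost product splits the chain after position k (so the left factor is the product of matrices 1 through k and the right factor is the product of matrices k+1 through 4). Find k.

3

Adjacent pairs: W₁W₂ = 40·24·59 = 56640; W₂W₃ = 24·59·4 = 5664; W₃W₄ = 59·4·38 = 8968.
Length 3: W₁..W₃: k=1: 0+5664+40·24·4=9504; k=2: 56640+0+40·59·4=66080 → min 9504 | W₂..W₄: k=2: 0+8968+24·59·38=62776; k=3: 5664+0+24·4·38=9312 → min 9312.
Top-level splits: k=1: (W₁..W₁)·(W₂..W₄) → 0+9312+40·24·38 = 45792; k=2: (W₁..W₂)·(W₃..W₄) → 56640+8968+40·59·38 = 155288; k=3: (W₁..W₃)·(W₄..W₄) → 9504+0+40·4·38 = 15584.
Best split is after W₃, i.e. k = 3.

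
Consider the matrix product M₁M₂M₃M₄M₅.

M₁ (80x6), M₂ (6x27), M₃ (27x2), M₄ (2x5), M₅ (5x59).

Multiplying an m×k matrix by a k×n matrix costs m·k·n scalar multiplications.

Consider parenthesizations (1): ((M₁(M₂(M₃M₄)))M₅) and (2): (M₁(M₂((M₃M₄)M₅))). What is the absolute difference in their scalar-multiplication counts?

19033

Order (1) = ((M₁(M₂(M₃M₄)))M₅): (M₃M₄): 27×2 by 2×5 → 27×5, cost 27·2·5 = 270; (M₂(M₃M₄)): 6×27 by 27×5 → 6×5, cost 6·27·5 = 810; cumulative 1080; (M₁(M₂(M₃M₄))): 80×6 by 6×5 → 80×5, cost 80·6·5 = 2400; cumulative 3480; ((M₁(M₂(M₃M₄)))M₅): 80×5 by 5×59 → 80×59, cost 80·5·59 = 23600; cumulative 27080. Total 27080.
Order (2) = (M₁(M₂((M₃M₄)M₅))): (M₃M₄): 27×2 by 2×5 → 27×5, cost 27·2·5 = 270; ((M₃M₄)M₅): 27×5 by 5×59 → 27×59, cost 27·5·59 = 7965; cumulative 8235; (M₂((M₃M₄)M₅)): 6×27 by 27×59 → 6×59, cost 6·27·59 = 9558; cumulative 17793; (M₁(M₂((M₃M₄)M₅))): 80×6 by 6×59 → 80×59, cost 80·6·59 = 28320; cumulative 46113. Total 46113.
Difference: |27080 − 46113| = 19033.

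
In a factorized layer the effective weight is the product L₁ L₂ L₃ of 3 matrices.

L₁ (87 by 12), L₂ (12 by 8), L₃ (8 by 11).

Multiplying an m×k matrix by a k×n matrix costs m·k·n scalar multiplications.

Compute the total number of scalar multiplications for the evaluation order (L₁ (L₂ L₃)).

12540

(L₂ L₃): 12×8 by 8×11 → 12×11, cost 12·8·11 = 1056
(L₁ (L₂ L₃)): 87×12 by 12×11 → 87×11, cost 87·12·11 = 11484; cumulative 12540
Total: 12540 scalar multiplications.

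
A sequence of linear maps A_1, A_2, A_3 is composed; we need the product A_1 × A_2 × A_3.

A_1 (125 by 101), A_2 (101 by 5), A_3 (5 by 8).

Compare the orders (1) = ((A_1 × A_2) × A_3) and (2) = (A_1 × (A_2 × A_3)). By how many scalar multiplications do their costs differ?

36915

Order (1) = ((A_1 × A_2) × A_3): (A_1 × A_2): 125×101 by 101×5 → 125×5, cost 125·101·5 = 63125; ((A_1 × A_2) × A_3): 125×5 by 5×8 → 125×8, cost 125·5·8 = 5000; cumulative 68125. Total 68125.
Order (2) = (A_1 × (A_2 × A_3)): (A_2 × A_3): 101×5 by 5×8 → 101×8, cost 101·5·8 = 4040; (A_1 × (A_2 × A_3)): 125×101 by 101×8 → 125×8, cost 125·101·8 = 101000; cumulative 105040. Total 105040.
Difference: |68125 − 105040| = 36915.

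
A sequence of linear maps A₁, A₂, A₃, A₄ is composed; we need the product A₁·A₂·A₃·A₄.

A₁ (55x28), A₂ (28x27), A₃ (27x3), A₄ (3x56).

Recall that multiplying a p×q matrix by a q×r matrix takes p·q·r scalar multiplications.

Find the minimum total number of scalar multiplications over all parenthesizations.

16128

Adjacent pairs: A₁A₂ = 55·28·27 = 41580; A₂A₃ = 28·27·3 = 2268; A₃A₄ = 27·3·56 = 4536.
Length 3: A₁..A₃: k=1: 0+2268+55·28·3=6888; k=2: 41580+0+55·27·3=46035 → min 6888 | A₂..A₄: k=2: 0+4536+28·27·56=46872; k=3: 2268+0+28·3·56=6972 → min 6972.
Length 4: A₁..A₄: k=1: 0+6972+55·28·56=93212; k=2: 41580+4536+55·27·56=129276; k=3: 6888+0+55·3·56=16128 → min 16128.
Optimal order: ((A₁·(A₂·A₃))·A₄) with cost 16128.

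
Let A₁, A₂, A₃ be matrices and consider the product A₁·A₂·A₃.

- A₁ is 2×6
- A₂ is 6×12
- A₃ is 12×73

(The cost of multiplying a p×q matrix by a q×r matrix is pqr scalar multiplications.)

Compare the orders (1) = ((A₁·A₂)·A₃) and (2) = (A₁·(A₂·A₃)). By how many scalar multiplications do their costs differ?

4236

Order (1) = ((A₁·A₂)·A₃): (A₁·A₂): 2×6 by 6×12 → 2×12, cost 2·6·12 = 144; ((A₁·A₂)·A₃): 2×12 by 12×73 → 2×73, cost 2·12·73 = 1752; cumulative 1896. Total 1896.
Order (2) = (A₁·(A₂·A₃)): (A₂·A₃): 6×12 by 12×73 → 6×73, cost 6·12·73 = 5256; (A₁·(A₂·A₃)): 2×6 by 6×73 → 2×73, cost 2·6·73 = 876; cumulative 6132. Total 6132.
Difference: |1896 − 6132| = 4236.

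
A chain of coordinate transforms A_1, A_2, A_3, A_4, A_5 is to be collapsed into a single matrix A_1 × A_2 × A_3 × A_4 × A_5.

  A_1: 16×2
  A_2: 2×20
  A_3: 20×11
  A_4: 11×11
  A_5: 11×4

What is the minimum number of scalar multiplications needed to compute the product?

Adjacent pairs: A_1A_2 = 16·2·20 = 640; A_2A_3 = 2·20·11 = 440; A_3A_4 = 20·11·11 = 2420; A_4A_5 = 11·11·4 = 484.
Length 3: A_1..A_3: k=1: 0+440+16·2·11=792; k=2: 640+0+16·20·11=4160 → min 792 | A_2..A_4: k=2: 0+2420+2·20·11=2860; k=3: 440+0+2·11·11=682 → min 682 | A_3..A_5: k=3: 0+484+20·11·4=1364; k=4: 2420+0+20·11·4=3300 → min 1364.
Length 4: A_1..A_4: k=1: 0+682+16·2·11=1034; k=2: 640+2420+16·20·11=6580; k=3: 792+0+16·11·11=2728 → min 1034 | A_2..A_5: k=2: 0+1364+2·20·4=1524; k=3: 440+484+2·11·4=1012; k=4: 682+0+2·11·4=770 → min 770.
Length 5: A_1..A_5: k=1: 0+770+16·2·4=898; k=2: 640+1364+16·20·4=3284; k=3: 792+484+16·11·4=1980; k=4: 1034+0+16·11·4=1738 → min 898.
Optimal order: (A_1 × (((A_2 × A_3) × A_4) × A_5)) with cost 898.

898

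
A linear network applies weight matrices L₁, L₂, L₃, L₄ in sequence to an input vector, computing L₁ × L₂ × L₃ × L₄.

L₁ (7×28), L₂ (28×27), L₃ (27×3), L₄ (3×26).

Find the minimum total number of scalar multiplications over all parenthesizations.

Adjacent pairs: L₁L₂ = 7·28·27 = 5292; L₂L₃ = 28·27·3 = 2268; L₃L₄ = 27·3·26 = 2106.
Length 3: L₁..L₃: k=1: 0+2268+7·28·3=2856; k=2: 5292+0+7·27·3=5859 → min 2856 | L₂..L₄: k=2: 0+2106+28·27·26=21762; k=3: 2268+0+28·3·26=4452 → min 4452.
Length 4: L₁..L₄: k=1: 0+4452+7·28·26=9548; k=2: 5292+2106+7·27·26=12312; k=3: 2856+0+7·3·26=3402 → min 3402.
Optimal order: ((L₁ × (L₂ × L₃)) × L₄) with cost 3402.

3402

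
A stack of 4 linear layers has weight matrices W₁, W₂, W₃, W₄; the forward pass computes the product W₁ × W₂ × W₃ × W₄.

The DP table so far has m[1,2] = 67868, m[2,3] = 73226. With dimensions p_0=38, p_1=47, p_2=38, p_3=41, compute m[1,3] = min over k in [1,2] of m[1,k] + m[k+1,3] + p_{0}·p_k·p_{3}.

127072

m[1,3] = min over k∈[1,2] of m[1,k]+m[k+1,3]+p_{0}·p_k·p_{3}.
k=1: 0 + 73226 + 38·47·41 = 146452; k=2: 67868 + 0 + 38·38·41 = 127072.
Minimum: 127072 at k=2.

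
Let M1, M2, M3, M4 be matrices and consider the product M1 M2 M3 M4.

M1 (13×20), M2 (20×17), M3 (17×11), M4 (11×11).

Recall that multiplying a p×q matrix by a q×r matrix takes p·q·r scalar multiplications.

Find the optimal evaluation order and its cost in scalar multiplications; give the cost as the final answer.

Adjacent pairs: M1M2 = 13·20·17 = 4420; M2M3 = 20·17·11 = 3740; M3M4 = 17·11·11 = 2057.
Length 3: M1..M3: k=1: 0+3740+13·20·11=6600; k=2: 4420+0+13·17·11=6851 → min 6600 | M2..M4: k=2: 0+2057+20·17·11=5797; k=3: 3740+0+20·11·11=6160 → min 5797.
Length 4: M1..M4: k=1: 0+5797+13·20·11=8657; k=2: 4420+2057+13·17·11=8908; k=3: 6600+0+13·11·11=8173 → min 8173.
Optimal parenthesization: ((M1 (M2 M3)) M4) with cost 8173.

8173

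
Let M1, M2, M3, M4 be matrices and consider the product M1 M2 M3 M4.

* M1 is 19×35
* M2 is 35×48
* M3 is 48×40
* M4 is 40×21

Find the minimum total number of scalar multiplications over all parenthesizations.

Adjacent pairs: M1M2 = 19·35·48 = 31920; M2M3 = 35·48·40 = 67200; M3M4 = 48·40·21 = 40320.
Length 3: M1..M3: k=1: 0+67200+19·35·40=93800; k=2: 31920+0+19·48·40=68400 → min 68400 | M2..M4: k=2: 0+40320+35·48·21=75600; k=3: 67200+0+35·40·21=96600 → min 75600.
Length 4: M1..M4: k=1: 0+75600+19·35·21=89565; k=2: 31920+40320+19·48·21=91392; k=3: 68400+0+19·40·21=84360 → min 84360.
Optimal order: (((M1 M2) M3) M4) with cost 84360.

84360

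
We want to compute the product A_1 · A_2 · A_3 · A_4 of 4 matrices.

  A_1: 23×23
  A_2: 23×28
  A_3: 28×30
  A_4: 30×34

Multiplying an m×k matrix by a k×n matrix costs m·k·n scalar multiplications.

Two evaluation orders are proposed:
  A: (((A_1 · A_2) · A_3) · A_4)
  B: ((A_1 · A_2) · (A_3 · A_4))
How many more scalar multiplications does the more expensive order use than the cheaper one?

Order A = (((A_1 · A_2) · A_3) · A_4): (A_1 · A_2): 23×23 by 23×28 → 23×28, cost 23·23·28 = 14812; ((A_1 · A_2) · A_3): 23×28 by 28×30 → 23×30, cost 23·28·30 = 19320; cumulative 34132; (((A_1 · A_2) · A_3) · A_4): 23×30 by 30×34 → 23×34, cost 23·30·34 = 23460; cumulative 57592. Total 57592.
Order B = ((A_1 · A_2) · (A_3 · A_4)): (A_1 · A_2): 23×23 by 23×28 → 23×28, cost 23·23·28 = 14812; (A_3 · A_4): 28×30 by 30×34 → 28×34, cost 28·30·34 = 28560; ((A_1 · A_2) · (A_3 · A_4)): 23×28 by 28×34 → 23×34, cost 23·28·34 = 21896; cumulative 65268. Total 65268.
Difference: |57592 − 65268| = 7676.

7676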